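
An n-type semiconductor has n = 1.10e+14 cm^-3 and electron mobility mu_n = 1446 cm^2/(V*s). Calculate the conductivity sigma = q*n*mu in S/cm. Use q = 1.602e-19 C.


Step 1: sigma = q * n * mu
Step 2: sigma = 1.602e-19 * 1.10e+14 * 1446
Step 3: sigma = 2.548e-02 S/cm

2.548e-02


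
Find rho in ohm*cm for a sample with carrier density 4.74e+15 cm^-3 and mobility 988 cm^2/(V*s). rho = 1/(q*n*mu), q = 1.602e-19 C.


Step 1: sigma = q * n * mu = 1.602e-19 * 4.74e+15 * 988 = 7.50236e-01 S/cm
Step 2: rho = 1 / sigma = 1 / 7.50236e-01 = 1.333 ohm*cm

1.333


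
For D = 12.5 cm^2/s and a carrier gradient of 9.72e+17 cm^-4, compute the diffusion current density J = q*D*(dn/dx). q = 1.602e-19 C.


Step 1: J = q * D * (dn/dx)
Step 2: J = 1.602e-19 * 12.5 * 9.72e+17
Step 3: J = 1.95e+00 A/cm^2

1.95e+00


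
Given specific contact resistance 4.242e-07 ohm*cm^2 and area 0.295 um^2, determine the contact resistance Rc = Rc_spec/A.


Step 1: Convert area to cm^2: 0.295 um^2 = 2.9500e-09 cm^2
Step 2: Rc = Rc_spec / A = 4.242e-07 / 2.9500e-09
Step 3: Rc = 1.44e+02 ohms

1.44e+02


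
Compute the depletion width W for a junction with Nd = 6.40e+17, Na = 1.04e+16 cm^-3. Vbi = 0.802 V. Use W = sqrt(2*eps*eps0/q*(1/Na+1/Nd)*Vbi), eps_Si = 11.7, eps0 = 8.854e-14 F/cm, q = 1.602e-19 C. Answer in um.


Step 1: 1/Na + 1/Nd = 1/1.04e+16 + 1/6.40e+17 = 9.77163e-17
Step 2: 2*eps*eps0/q = 2*11.7*8.854e-14/1.602e-19 = 1.293281e+07
Step 3: W^2 = 1.293281e+07 * 9.77163e-17 * 0.802 = 1.01352e-09
Step 4: W = sqrt(1.01352e-09) = 3.184e-05 cm = 0.3184 um

0.3184


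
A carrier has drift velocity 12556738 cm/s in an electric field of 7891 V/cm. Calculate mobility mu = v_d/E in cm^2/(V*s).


Step 1: mu = v_d / E
Step 2: mu = 12556738 / 7891
Step 3: mu = 1591.27 cm^2/(V*s)

1591.27


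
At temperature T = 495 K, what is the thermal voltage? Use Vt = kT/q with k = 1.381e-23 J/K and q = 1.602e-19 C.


Step 1: kT = 1.381e-23 * 495 = 6.83595e-21 J
Step 2: Vt = kT/q = 6.83595e-21 / 1.602e-19
Step 3: Vt = 0.04267 V

0.04267


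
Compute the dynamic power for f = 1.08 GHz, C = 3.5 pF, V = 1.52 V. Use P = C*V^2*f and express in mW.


Step 1: V^2 = 1.52^2 = 2.3104 V^2
Step 2: P = C*V^2*f = 3.5e-12 F * 2.3104 * 1.08e9 Hz
Step 3: P = 8.733312e-03 W
Step 4: P = 8.733 mW

8.733


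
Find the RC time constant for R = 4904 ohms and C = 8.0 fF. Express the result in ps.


Step 1: tau = R * C
Step 2: tau = 4904 * 8.0 fF = 4904 * 8.0e-15 F
Step 3: tau = 3.9232e-11 s = 39.232 ps

39.232


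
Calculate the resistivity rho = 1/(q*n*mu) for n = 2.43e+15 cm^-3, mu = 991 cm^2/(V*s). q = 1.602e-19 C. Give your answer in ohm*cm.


Step 1: sigma = q * n * mu = 1.602e-19 * 2.43e+15 * 991 = 3.85782e-01 S/cm
Step 2: rho = 1 / sigma = 1 / 3.85782e-01 = 2.592 ohm*cm

2.592


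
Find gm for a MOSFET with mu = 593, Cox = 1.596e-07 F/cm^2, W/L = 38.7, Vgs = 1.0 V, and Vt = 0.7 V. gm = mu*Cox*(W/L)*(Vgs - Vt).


Step 1: Vov = Vgs - Vt = 1.0 - 0.7 = 0.3 V
Step 2: gm = mu * Cox * (W/L) * Vov
Step 3: gm = 593 * 1.596e-07 * 38.7 * 0.3 = 1.10e-03 S

1.10e-03


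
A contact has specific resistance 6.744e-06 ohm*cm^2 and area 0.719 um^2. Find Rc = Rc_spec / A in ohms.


Step 1: Convert area to cm^2: 0.719 um^2 = 7.1900e-09 cm^2
Step 2: Rc = Rc_spec / A = 6.744e-06 / 7.1900e-09
Step 3: Rc = 9.38e+02 ohms

9.38e+02


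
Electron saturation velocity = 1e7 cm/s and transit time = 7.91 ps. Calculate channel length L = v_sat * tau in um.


Step 1: tau in seconds = 7.91 ps * 1e-12 = 7.9100e-12 s
Step 2: L = v_sat * tau = 1e7 * 7.9100e-12 = 7.9100e-05 cm
Step 3: L in um = 7.9100e-05 * 1e4 = 0.791 um

0.791


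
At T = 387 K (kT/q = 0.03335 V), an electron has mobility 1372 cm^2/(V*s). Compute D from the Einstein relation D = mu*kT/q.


Step 1: D = mu * (kT/q)
Step 2: D = 1372 * 0.03335
Step 3: D = 45.76 cm^2/s

45.76


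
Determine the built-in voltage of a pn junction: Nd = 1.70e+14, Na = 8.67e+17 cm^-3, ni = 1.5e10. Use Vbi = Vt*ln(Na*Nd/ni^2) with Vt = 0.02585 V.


Step 1: Compute Na*Nd/ni^2 = 8.67e+17 * 1.70e+14 / (1.5e10)^2 = 6.5507e+11
Step 2: ln(6.5507e+11) = 27.2080
Step 3: Vbi = 0.02585 * 27.2080 = 0.703 V

0.703


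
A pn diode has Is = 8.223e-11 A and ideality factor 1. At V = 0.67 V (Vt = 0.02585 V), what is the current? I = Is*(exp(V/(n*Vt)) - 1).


Step 1: V/(n*Vt) = 0.67/(1*0.02585) = 25.9188
Step 2: exp(25.9188) = 1.8046e+11
Step 3: I = 8.223e-11 * (1.8046e+11 - 1) = 1.48e+01 A

1.48e+01


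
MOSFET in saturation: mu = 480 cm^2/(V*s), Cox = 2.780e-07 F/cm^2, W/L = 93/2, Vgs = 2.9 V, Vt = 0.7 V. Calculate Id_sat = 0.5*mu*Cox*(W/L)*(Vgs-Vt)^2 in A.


Step 1: Overdrive voltage Vov = Vgs - Vt = 2.9 - 0.7 = 2.2 V
Step 2: W/L = 93/2 = 46.5
Step 3: Id = 0.5 * 480 * 2.780e-07 * 46.5 * 2.2^2
Step 4: Id = 1.50e-02 A

1.50e-02


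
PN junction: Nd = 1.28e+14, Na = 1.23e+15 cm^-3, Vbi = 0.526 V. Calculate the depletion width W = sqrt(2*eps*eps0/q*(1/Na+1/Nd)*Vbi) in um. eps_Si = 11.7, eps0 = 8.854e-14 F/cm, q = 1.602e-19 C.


Step 1: 1/Na + 1/Nd = 1/1.23e+15 + 1/1.28e+14 = 8.62551e-15
Step 2: 2*eps*eps0/q = 2*11.7*8.854e-14/1.602e-19 = 1.293281e+07
Step 3: W^2 = 1.293281e+07 * 8.62551e-15 * 0.526 = 5.86764e-08
Step 4: W = sqrt(5.86764e-08) = 2.422e-04 cm = 2.422 um

2.422


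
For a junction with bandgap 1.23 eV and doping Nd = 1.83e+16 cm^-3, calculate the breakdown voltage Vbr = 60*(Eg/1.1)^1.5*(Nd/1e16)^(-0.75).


Step 1: Eg/1.1 = 1.23/1.1 = 1.118182
Step 2: (Eg/1.1)^1.5 = 1.118182^1.5 = 1.182412
Step 3: (Nd/1e16)^(-0.75) = (1.83)^(-0.75) = 0.635568
Step 4: Vbr = 60 * 1.182412 * 0.635568 = 45.1 V

45.1


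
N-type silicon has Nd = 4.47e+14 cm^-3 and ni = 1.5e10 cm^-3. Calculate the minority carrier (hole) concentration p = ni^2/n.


Step 1: Since Nd >> ni, n ≈ Nd = 4.47e+14 cm^-3
Step 2: p = ni^2 / n = (1.5e10)^2 / 4.47e+14
Step 3: p = 2.25e20 / 4.47e+14 = 5.03e+05 cm^-3

5.03e+05


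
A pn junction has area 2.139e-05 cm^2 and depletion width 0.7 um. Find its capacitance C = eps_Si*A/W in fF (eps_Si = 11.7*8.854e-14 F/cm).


Step 1: eps_Si = 11.7 * 8.854e-14 = 1.035918e-12 F/cm
Step 2: W in cm = 0.7 * 1e-4 = 7.00e-05 cm
Step 3: C = 1.035918e-12 * 2.139e-05 / 7.00e-05 = 3.165469e-13 F
Step 4: C = 316.55 fF

316.55


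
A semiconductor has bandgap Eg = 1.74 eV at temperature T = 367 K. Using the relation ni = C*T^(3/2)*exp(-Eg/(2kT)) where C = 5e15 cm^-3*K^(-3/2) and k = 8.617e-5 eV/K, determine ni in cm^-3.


Step 1: Compute kT = 8.617e-5 * 367 = 0.03162439 eV
Step 2: Exponent = -Eg/(2kT) = -1.74/(2*0.03162439) = -27.51041
Step 3: T^(3/2) = 367^1.5 = 7030.71
Step 4: ni = 5e15 * 7030.71 * exp(-27.51041) = 3.97e+07 cm^-3

3.97e+07


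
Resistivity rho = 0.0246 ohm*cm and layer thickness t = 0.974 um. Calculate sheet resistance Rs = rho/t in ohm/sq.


Step 1: Convert thickness to cm: t = 0.974 um = 9.7400e-05 cm
Step 2: Rs = rho / t = 0.0246 / 9.7400e-05
Step 3: Rs = 252.6 ohm/sq

252.6


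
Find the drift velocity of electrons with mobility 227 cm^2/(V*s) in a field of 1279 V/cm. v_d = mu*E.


Step 1: v_d = mu * E
Step 2: v_d = 227 * 1279 = 290333
Step 3: v_d = 2.90e+05 cm/s

2.90e+05


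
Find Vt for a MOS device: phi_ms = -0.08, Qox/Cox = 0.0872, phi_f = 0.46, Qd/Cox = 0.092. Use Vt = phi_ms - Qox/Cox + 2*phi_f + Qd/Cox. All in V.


Step 1: Vt = phi_ms - Qox/Cox + 2*phi_f + Qd/Cox
Step 2: Vt = -0.08 - 0.0872 + 2*0.46 + 0.092
Step 3: Vt = -0.08 - 0.0872 + 0.92 + 0.092
Step 4: Vt = 0.8448 V

0.8448


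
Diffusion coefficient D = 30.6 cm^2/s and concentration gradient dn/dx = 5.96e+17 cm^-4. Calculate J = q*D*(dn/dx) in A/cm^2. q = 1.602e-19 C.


Step 1: J = q * D * (dn/dx)
Step 2: J = 1.602e-19 * 30.6 * 5.96e+17
Step 3: J = 2.92e+00 A/cm^2

2.92e+00


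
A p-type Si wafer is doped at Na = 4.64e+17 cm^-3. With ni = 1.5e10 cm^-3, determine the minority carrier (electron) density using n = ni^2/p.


Step 1: Majority hole concentration p ≈ Na = 4.64e+17 cm^-3
Step 2: n = ni^2 / Na = (1.5e10)^2 / 4.64e+17
Step 3: n = 4.85e+02 cm^-3

4.85e+02


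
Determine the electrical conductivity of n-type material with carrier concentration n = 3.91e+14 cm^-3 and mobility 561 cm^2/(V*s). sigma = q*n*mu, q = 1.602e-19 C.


Step 1: sigma = q * n * mu
Step 2: sigma = 1.602e-19 * 3.91e+14 * 561
Step 3: sigma = 3.514e-02 S/cm

3.514e-02


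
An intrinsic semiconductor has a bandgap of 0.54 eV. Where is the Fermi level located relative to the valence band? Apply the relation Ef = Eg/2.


Step 1: For an intrinsic semiconductor, the Fermi level sits at midgap.
Step 2: Ef = Eg / 2 = 0.54 / 2 = 0.27 eV

0.27


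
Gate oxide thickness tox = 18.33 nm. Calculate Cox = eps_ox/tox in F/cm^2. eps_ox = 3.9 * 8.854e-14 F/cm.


Step 1: eps_ox = 3.9 * 8.854e-14 = 3.45306e-13 F/cm
Step 2: tox in cm = 18.33 nm * 1e-7 = 1.8330e-06 cm
Step 3: Cox = 3.45306e-13 / 1.8330e-06 = 1.88e-07 F/cm^2

1.88e-07


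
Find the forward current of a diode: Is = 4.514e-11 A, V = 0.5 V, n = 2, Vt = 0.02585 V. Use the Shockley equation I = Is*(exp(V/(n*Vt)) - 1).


Step 1: V/(n*Vt) = 0.5/(2*0.02585) = 9.6712
Step 2: exp(9.6712) = 1.5854e+04
Step 3: I = 4.514e-11 * (1.5854e+04 - 1) = 7.16e-07 A

7.16e-07


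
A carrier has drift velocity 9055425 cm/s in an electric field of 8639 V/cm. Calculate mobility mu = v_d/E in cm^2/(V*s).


Step 1: mu = v_d / E
Step 2: mu = 9055425 / 8639
Step 3: mu = 1048.2 cm^2/(V*s)

1048.2


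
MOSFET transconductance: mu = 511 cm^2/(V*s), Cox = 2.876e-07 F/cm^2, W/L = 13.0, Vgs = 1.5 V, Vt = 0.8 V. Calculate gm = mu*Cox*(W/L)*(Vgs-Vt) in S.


Step 1: Vov = Vgs - Vt = 1.5 - 0.8 = 0.7 V
Step 2: gm = mu * Cox * (W/L) * Vov
Step 3: gm = 511 * 2.876e-07 * 13.0 * 0.7 = 1.34e-03 S

1.34e-03


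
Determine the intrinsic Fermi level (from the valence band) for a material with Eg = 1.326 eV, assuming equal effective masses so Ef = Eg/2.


Step 1: For an intrinsic semiconductor, the Fermi level sits at midgap.
Step 2: Ef = Eg / 2 = 1.326 / 2 = 0.663 eV

0.663


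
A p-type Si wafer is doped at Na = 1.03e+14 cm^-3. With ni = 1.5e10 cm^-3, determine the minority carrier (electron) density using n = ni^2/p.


Step 1: Majority hole concentration p ≈ Na = 1.03e+14 cm^-3
Step 2: n = ni^2 / Na = (1.5e10)^2 / 1.03e+14
Step 3: n = 2.18e+06 cm^-3

2.18e+06


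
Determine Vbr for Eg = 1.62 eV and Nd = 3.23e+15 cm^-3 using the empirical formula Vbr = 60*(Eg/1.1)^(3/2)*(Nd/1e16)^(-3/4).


Step 1: Eg/1.1 = 1.62/1.1 = 1.472727
Step 2: (Eg/1.1)^1.5 = 1.472727^1.5 = 1.787242
Step 3: (Nd/1e16)^(-0.75) = (0.323)^(-0.75) = 2.333985
Step 4: Vbr = 60 * 1.787242 * 2.333985 = 250.3 V

250.3


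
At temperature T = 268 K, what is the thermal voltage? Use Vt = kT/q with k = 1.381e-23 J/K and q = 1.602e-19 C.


Step 1: kT = 1.381e-23 * 268 = 3.70108e-21 J
Step 2: Vt = kT/q = 3.70108e-21 / 1.602e-19
Step 3: Vt = 0.0231 V

0.0231


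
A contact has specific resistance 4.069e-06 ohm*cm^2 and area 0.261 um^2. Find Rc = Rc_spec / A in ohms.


Step 1: Convert area to cm^2: 0.261 um^2 = 2.6100e-09 cm^2
Step 2: Rc = Rc_spec / A = 4.069e-06 / 2.6100e-09
Step 3: Rc = 1.56e+03 ohms

1.56e+03


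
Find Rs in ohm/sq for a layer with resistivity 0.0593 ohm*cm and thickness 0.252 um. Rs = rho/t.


Step 1: Convert thickness to cm: t = 0.252 um = 2.5200e-05 cm
Step 2: Rs = rho / t = 0.0593 / 2.5200e-05
Step 3: Rs = 2353.2 ohm/sq

2353.2


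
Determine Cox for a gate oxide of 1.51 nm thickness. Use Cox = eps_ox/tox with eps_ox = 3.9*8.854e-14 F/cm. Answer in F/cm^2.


Step 1: eps_ox = 3.9 * 8.854e-14 = 3.45306e-13 F/cm
Step 2: tox in cm = 1.51 nm * 1e-7 = 1.5100e-07 cm
Step 3: Cox = 3.45306e-13 / 1.5100e-07 = 2.29e-06 F/cm^2

2.29e-06


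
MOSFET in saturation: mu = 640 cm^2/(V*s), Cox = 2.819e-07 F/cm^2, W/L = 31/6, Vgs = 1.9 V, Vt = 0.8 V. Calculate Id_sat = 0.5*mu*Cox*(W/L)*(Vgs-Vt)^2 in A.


Step 1: Overdrive voltage Vov = Vgs - Vt = 1.9 - 0.8 = 1.1 V
Step 2: W/L = 31/6 = 5.16667
Step 3: Id = 0.5 * 640 * 2.819e-07 * 5.16667 * 1.1^2
Step 4: Id = 5.64e-04 A

5.64e-04


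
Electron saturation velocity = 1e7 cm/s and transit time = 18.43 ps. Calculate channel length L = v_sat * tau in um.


Step 1: tau in seconds = 18.43 ps * 1e-12 = 1.8430e-11 s
Step 2: L = v_sat * tau = 1e7 * 1.8430e-11 = 1.8430e-04 cm
Step 3: L in um = 1.8430e-04 * 1e4 = 1.843 um

1.843


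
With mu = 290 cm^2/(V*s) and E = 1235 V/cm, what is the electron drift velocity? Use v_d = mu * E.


Step 1: v_d = mu * E
Step 2: v_d = 290 * 1235 = 358150
Step 3: v_d = 3.58e+05 cm/s

3.58e+05


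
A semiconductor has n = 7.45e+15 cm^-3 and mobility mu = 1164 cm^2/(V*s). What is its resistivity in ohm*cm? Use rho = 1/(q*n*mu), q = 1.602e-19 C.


Step 1: sigma = q * n * mu = 1.602e-19 * 7.45e+15 * 1164 = 1.38922e+00 S/cm
Step 2: rho = 1 / sigma = 1 / 1.38922e+00 = 0.7198 ohm*cm

0.7198


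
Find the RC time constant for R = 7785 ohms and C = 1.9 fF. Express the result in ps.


Step 1: tau = R * C
Step 2: tau = 7785 * 1.9 fF = 7785 * 1.9e-15 F
Step 3: tau = 1.47915e-11 s = 14.7915 ps

14.7915


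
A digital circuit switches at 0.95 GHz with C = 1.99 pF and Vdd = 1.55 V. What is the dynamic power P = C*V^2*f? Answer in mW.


Step 1: V^2 = 1.55^2 = 2.4025 V^2
Step 2: P = C*V^2*f = 1.99e-12 F * 2.4025 * 0.95e9 Hz
Step 3: P = 4.54192625e-03 W
Step 4: P = 4.542 mW

4.542


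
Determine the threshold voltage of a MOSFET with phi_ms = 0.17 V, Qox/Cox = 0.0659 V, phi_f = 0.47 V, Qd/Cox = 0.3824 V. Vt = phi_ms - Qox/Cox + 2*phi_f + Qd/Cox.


Step 1: Vt = phi_ms - Qox/Cox + 2*phi_f + Qd/Cox
Step 2: Vt = 0.17 - 0.0659 + 2*0.47 + 0.3824
Step 3: Vt = 0.17 - 0.0659 + 0.94 + 0.3824
Step 4: Vt = 1.4265 V

1.4265


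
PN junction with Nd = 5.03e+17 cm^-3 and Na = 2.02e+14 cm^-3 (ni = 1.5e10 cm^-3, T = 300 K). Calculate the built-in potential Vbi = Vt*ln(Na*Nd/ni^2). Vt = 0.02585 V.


Step 1: Compute Na*Nd/ni^2 = 2.02e+14 * 5.03e+17 / (1.5e10)^2 = 4.5158e+11
Step 2: ln(4.5158e+11) = 26.8360
Step 3: Vbi = 0.02585 * 26.8360 = 0.694 V

0.694


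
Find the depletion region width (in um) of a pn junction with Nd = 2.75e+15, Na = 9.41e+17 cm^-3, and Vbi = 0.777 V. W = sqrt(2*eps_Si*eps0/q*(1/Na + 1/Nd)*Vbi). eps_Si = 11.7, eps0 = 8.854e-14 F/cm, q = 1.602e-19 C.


Step 1: 1/Na + 1/Nd = 1/9.41e+17 + 1/2.75e+15 = 3.64699e-16
Step 2: 2*eps*eps0/q = 2*11.7*8.854e-14/1.602e-19 = 1.293281e+07
Step 3: W^2 = 1.293281e+07 * 3.64699e-16 * 0.777 = 3.66478e-09
Step 4: W = sqrt(3.66478e-09) = 6.054e-05 cm = 0.6054 um

0.6054


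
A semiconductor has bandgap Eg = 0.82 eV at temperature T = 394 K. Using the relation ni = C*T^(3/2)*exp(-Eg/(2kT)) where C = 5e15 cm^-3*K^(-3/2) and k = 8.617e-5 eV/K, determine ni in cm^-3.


Step 1: Compute kT = 8.617e-5 * 394 = 0.03395098 eV
Step 2: Exponent = -Eg/(2kT) = -0.82/(2*0.03395098) = -12.07623
Step 3: T^(3/2) = 394^1.5 = 7820.68
Step 4: ni = 5e15 * 7820.68 * exp(-12.07623) = 2.23e+14 cm^-3

2.23e+14


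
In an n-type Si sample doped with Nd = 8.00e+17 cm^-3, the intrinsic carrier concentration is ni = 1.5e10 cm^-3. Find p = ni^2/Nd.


Step 1: Since Nd >> ni, n ≈ Nd = 8.00e+17 cm^-3
Step 2: p = ni^2 / n = (1.5e10)^2 / 8.00e+17
Step 3: p = 2.25e20 / 8.00e+17 = 2.81e+02 cm^-3

2.81e+02


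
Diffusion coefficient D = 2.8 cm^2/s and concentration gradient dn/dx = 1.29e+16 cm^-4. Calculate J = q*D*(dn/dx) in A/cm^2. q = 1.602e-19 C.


Step 1: J = q * D * (dn/dx)
Step 2: J = 1.602e-19 * 2.8 * 1.29e+16
Step 3: J = 5.79e-03 A/cm^2

5.79e-03


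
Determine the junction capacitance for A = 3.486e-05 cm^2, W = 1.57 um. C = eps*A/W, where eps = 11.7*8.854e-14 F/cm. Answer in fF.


Step 1: eps_Si = 11.7 * 8.854e-14 = 1.035918e-12 F/cm
Step 2: W in cm = 1.57 * 1e-4 = 1.57e-04 cm
Step 3: C = 1.035918e-12 * 3.486e-05 / 1.57e-04 = 2.300134e-13 F
Step 4: C = 230.01 fF

230.01


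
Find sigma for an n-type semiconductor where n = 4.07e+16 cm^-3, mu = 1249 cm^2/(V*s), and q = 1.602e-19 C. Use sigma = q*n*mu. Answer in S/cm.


Step 1: sigma = q * n * mu
Step 2: sigma = 1.602e-19 * 4.07e+16 * 1249
Step 3: sigma = 8.144e+00 S/cm

8.144e+00


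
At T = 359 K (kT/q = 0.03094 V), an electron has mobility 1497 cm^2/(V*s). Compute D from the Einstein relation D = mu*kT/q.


Step 1: D = mu * (kT/q)
Step 2: D = 1497 * 0.03094
Step 3: D = 46.32 cm^2/s

46.32


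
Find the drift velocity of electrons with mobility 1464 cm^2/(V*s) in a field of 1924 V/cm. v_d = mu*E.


Step 1: v_d = mu * E
Step 2: v_d = 1464 * 1924 = 2816736
Step 3: v_d = 2.82e+06 cm/s

2.82e+06


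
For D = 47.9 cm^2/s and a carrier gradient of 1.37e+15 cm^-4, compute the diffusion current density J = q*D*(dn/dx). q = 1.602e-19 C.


Step 1: J = q * D * (dn/dx)
Step 2: J = 1.602e-19 * 47.9 * 1.37e+15
Step 3: J = 1.05e-02 A/cm^2

1.05e-02


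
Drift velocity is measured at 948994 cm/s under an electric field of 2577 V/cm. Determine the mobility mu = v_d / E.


Step 1: mu = v_d / E
Step 2: mu = 948994 / 2577
Step 3: mu = 368.26 cm^2/(V*s)

368.26


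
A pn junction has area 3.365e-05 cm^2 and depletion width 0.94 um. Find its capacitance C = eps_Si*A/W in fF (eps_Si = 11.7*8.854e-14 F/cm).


Step 1: eps_Si = 11.7 * 8.854e-14 = 1.035918e-12 F/cm
Step 2: W in cm = 0.94 * 1e-4 = 9.40e-05 cm
Step 3: C = 1.035918e-12 * 3.365e-05 / 9.40e-05 = 3.708366e-13 F
Step 4: C = 370.84 fF

370.84


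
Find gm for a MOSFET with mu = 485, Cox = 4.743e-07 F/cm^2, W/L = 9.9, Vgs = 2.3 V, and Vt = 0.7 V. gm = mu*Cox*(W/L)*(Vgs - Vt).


Step 1: Vov = Vgs - Vt = 2.3 - 0.7 = 1.6 V
Step 2: gm = mu * Cox * (W/L) * Vov
Step 3: gm = 485 * 4.743e-07 * 9.9 * 1.6 = 3.64e-03 S

3.64e-03


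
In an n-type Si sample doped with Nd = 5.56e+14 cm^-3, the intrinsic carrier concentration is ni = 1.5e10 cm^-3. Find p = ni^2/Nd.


Step 1: Since Nd >> ni, n ≈ Nd = 5.56e+14 cm^-3
Step 2: p = ni^2 / n = (1.5e10)^2 / 5.56e+14
Step 3: p = 2.25e20 / 5.56e+14 = 4.05e+05 cm^-3

4.05e+05


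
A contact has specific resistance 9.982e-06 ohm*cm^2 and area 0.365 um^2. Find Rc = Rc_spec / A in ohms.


Step 1: Convert area to cm^2: 0.365 um^2 = 3.6500e-09 cm^2
Step 2: Rc = Rc_spec / A = 9.982e-06 / 3.6500e-09
Step 3: Rc = 2.73e+03 ohms

2.73e+03


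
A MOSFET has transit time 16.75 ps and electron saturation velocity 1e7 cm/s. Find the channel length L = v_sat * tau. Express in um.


Step 1: tau in seconds = 16.75 ps * 1e-12 = 1.6750e-11 s
Step 2: L = v_sat * tau = 1e7 * 1.6750e-11 = 1.6750e-04 cm
Step 3: L in um = 1.6750e-04 * 1e4 = 1.675 um

1.675


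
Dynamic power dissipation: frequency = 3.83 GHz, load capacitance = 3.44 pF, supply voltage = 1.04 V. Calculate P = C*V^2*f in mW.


Step 1: V^2 = 1.04^2 = 1.0816 V^2
Step 2: P = C*V^2*f = 3.44e-12 F * 1.0816 * 3.83e9 Hz
Step 3: P = 1.425029632e-02 W
Step 4: P = 14.25 mW

14.25


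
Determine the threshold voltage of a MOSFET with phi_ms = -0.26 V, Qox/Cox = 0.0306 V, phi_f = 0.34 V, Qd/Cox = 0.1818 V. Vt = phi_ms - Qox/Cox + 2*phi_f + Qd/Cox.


Step 1: Vt = phi_ms - Qox/Cox + 2*phi_f + Qd/Cox
Step 2: Vt = -0.26 - 0.0306 + 2*0.34 + 0.1818
Step 3: Vt = -0.26 - 0.0306 + 0.68 + 0.1818
Step 4: Vt = 0.5712 V

0.5712


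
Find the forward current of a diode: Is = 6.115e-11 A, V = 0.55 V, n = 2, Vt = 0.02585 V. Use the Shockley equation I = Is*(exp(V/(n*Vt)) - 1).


Step 1: V/(n*Vt) = 0.55/(2*0.02585) = 10.6383
Step 2: exp(10.6383) = 4.1702e+04
Step 3: I = 6.115e-11 * (4.1702e+04 - 1) = 2.55e-06 A

2.55e-06


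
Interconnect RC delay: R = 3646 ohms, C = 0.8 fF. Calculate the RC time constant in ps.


Step 1: tau = R * C
Step 2: tau = 3646 * 0.8 fF = 3646 * 8.0e-16 F
Step 3: tau = 2.9168e-12 s = 2.9168 ps

2.9168


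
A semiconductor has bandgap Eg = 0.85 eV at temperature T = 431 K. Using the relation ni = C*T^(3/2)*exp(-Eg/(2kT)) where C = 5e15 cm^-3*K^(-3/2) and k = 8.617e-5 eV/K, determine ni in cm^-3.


Step 1: Compute kT = 8.617e-5 * 431 = 0.03713927 eV
Step 2: Exponent = -Eg/(2kT) = -0.85/(2*0.03713927) = -11.44341
Step 3: T^(3/2) = 431^1.5 = 8947.79
Step 4: ni = 5e15 * 8947.79 * exp(-11.44341) = 4.80e+14 cm^-3

4.80e+14


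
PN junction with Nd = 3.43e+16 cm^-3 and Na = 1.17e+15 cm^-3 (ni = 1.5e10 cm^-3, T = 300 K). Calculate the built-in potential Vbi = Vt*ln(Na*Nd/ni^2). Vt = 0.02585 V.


Step 1: Compute Na*Nd/ni^2 = 1.17e+15 * 3.43e+16 / (1.5e10)^2 = 1.7836e+11
Step 2: ln(1.7836e+11) = 25.9071
Step 3: Vbi = 0.02585 * 25.9071 = 0.67 V

0.67


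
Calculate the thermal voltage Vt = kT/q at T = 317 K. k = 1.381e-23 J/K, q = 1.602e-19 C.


Step 1: kT = 1.381e-23 * 317 = 4.37777e-21 J
Step 2: Vt = kT/q = 4.37777e-21 / 1.602e-19
Step 3: Vt = 0.02733 V

0.02733


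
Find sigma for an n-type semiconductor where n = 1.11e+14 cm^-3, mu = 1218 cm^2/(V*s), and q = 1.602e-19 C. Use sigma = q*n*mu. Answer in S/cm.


Step 1: sigma = q * n * mu
Step 2: sigma = 1.602e-19 * 1.11e+14 * 1218
Step 3: sigma = 2.166e-02 S/cm

2.166e-02


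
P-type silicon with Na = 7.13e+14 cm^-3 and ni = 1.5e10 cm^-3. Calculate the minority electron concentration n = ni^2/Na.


Step 1: Majority hole concentration p ≈ Na = 7.13e+14 cm^-3
Step 2: n = ni^2 / Na = (1.5e10)^2 / 7.13e+14
Step 3: n = 3.16e+05 cm^-3

3.16e+05


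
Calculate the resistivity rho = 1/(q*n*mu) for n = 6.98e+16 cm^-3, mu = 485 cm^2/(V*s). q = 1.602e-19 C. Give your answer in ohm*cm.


Step 1: sigma = q * n * mu = 1.602e-19 * 6.98e+16 * 485 = 5.42325e+00 S/cm
Step 2: rho = 1 / sigma = 1 / 5.42325e+00 = 0.1844 ohm*cm

0.1844


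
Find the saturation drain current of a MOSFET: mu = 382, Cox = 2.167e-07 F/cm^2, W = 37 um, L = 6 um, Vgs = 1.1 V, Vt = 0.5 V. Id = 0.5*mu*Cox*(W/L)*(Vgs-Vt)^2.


Step 1: Overdrive voltage Vov = Vgs - Vt = 1.1 - 0.5 = 0.6 V
Step 2: W/L = 37/6 = 6.16667
Step 3: Id = 0.5 * 382 * 2.167e-07 * 6.16667 * 0.6^2
Step 4: Id = 9.19e-05 A

9.19e-05


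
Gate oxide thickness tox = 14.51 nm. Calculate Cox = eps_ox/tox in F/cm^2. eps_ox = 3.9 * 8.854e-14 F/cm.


Step 1: eps_ox = 3.9 * 8.854e-14 = 3.45306e-13 F/cm
Step 2: tox in cm = 14.51 nm * 1e-7 = 1.4510e-06 cm
Step 3: Cox = 3.45306e-13 / 1.4510e-06 = 2.38e-07 F/cm^2

2.38e-07


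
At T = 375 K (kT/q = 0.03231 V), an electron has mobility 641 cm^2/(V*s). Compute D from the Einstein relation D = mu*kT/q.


Step 1: D = mu * (kT/q)
Step 2: D = 641 * 0.03231
Step 3: D = 20.71 cm^2/s

20.71


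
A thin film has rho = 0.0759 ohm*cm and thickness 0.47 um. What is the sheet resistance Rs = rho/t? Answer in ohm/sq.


Step 1: Convert thickness to cm: t = 0.47 um = 4.7000e-05 cm
Step 2: Rs = rho / t = 0.0759 / 4.7000e-05
Step 3: Rs = 1614.9 ohm/sq

1614.9


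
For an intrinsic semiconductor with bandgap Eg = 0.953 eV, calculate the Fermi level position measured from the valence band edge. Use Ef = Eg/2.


Step 1: For an intrinsic semiconductor, the Fermi level sits at midgap.
Step 2: Ef = Eg / 2 = 0.953 / 2 = 0.4765 eV

0.4765


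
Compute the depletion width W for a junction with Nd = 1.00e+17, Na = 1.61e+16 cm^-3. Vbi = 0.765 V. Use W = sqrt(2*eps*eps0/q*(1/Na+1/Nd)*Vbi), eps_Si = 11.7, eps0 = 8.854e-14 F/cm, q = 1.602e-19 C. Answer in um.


Step 1: 1/Na + 1/Nd = 1/1.61e+16 + 1/1.00e+17 = 7.21118e-17
Step 2: 2*eps*eps0/q = 2*11.7*8.854e-14/1.602e-19 = 1.293281e+07
Step 3: W^2 = 1.293281e+07 * 7.21118e-17 * 0.765 = 7.13445e-10
Step 4: W = sqrt(7.13445e-10) = 2.671e-05 cm = 0.2671 um

0.2671


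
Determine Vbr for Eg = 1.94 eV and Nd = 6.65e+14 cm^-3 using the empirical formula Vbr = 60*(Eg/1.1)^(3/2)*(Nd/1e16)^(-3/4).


Step 1: Eg/1.1 = 1.94/1.1 = 1.763636
Step 2: (Eg/1.1)^1.5 = 1.763636^1.5 = 2.342143
Step 3: (Nd/1e16)^(-0.75) = (0.0665)^(-0.75) = 7.636314
Step 4: Vbr = 60 * 2.342143 * 7.636314 = 1073.1 V

1073.1


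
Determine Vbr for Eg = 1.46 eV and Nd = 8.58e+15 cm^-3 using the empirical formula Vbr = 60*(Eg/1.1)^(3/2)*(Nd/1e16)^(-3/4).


Step 1: Eg/1.1 = 1.46/1.1 = 1.327273
Step 2: (Eg/1.1)^1.5 = 1.327273^1.5 = 1.529116
Step 3: (Nd/1e16)^(-0.75) = (0.858)^(-0.75) = 1.121720
Step 4: Vbr = 60 * 1.529116 * 1.121720 = 102.9 V

102.9


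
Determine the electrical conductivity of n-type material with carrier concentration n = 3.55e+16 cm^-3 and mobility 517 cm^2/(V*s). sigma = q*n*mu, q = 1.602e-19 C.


Step 1: sigma = q * n * mu
Step 2: sigma = 1.602e-19 * 3.55e+16 * 517
Step 3: sigma = 2.940e+00 S/cm

2.940e+00


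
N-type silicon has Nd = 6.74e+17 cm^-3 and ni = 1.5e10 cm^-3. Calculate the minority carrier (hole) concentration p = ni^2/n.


Step 1: Since Nd >> ni, n ≈ Nd = 6.74e+17 cm^-3
Step 2: p = ni^2 / n = (1.5e10)^2 / 6.74e+17
Step 3: p = 2.25e20 / 6.74e+17 = 3.34e+02 cm^-3

3.34e+02


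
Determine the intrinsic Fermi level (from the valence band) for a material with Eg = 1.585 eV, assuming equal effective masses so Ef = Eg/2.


Step 1: For an intrinsic semiconductor, the Fermi level sits at midgap.
Step 2: Ef = Eg / 2 = 1.585 / 2 = 0.7925 eV

0.7925


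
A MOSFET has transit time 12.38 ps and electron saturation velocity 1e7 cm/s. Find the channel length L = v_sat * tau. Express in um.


Step 1: tau in seconds = 12.38 ps * 1e-12 = 1.2380e-11 s
Step 2: L = v_sat * tau = 1e7 * 1.2380e-11 = 1.2380e-04 cm
Step 3: L in um = 1.2380e-04 * 1e4 = 1.238 um

1.238


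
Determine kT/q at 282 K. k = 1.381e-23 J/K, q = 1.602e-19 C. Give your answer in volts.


Step 1: kT = 1.381e-23 * 282 = 3.89442e-21 J
Step 2: Vt = kT/q = 3.89442e-21 / 1.602e-19
Step 3: Vt = 0.02431 V

0.02431


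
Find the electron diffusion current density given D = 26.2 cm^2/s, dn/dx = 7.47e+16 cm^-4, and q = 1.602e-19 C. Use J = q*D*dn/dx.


Step 1: J = q * D * (dn/dx)
Step 2: J = 1.602e-19 * 26.2 * 7.47e+16
Step 3: J = 3.14e-01 A/cm^2

3.14e-01


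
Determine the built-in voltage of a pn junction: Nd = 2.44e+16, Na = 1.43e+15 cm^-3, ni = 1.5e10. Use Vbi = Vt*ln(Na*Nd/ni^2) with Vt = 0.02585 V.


Step 1: Compute Na*Nd/ni^2 = 1.43e+15 * 2.44e+16 / (1.5e10)^2 = 1.5508e+11
Step 2: ln(1.5508e+11) = 25.7672
Step 3: Vbi = 0.02585 * 25.7672 = 0.666 V

0.666


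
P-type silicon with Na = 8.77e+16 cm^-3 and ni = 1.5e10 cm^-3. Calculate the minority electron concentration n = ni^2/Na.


Step 1: Majority hole concentration p ≈ Na = 8.77e+16 cm^-3
Step 2: n = ni^2 / Na = (1.5e10)^2 / 8.77e+16
Step 3: n = 2.57e+03 cm^-3

2.57e+03


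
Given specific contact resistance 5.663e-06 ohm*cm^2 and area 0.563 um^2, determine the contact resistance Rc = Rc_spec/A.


Step 1: Convert area to cm^2: 0.563 um^2 = 5.6300e-09 cm^2
Step 2: Rc = Rc_spec / A = 5.663e-06 / 5.6300e-09
Step 3: Rc = 1.01e+03 ohms

1.01e+03


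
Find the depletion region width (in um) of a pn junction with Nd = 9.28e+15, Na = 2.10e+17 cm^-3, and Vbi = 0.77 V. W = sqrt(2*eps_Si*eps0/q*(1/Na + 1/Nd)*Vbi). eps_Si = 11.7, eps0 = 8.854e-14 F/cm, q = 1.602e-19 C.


Step 1: 1/Na + 1/Nd = 1/2.10e+17 + 1/9.28e+15 = 1.12521e-16
Step 2: 2*eps*eps0/q = 2*11.7*8.854e-14/1.602e-19 = 1.293281e+07
Step 3: W^2 = 1.293281e+07 * 1.12521e-16 * 0.77 = 1.12051e-09
Step 4: W = sqrt(1.12051e-09) = 3.347e-05 cm = 0.3347 um

0.3347


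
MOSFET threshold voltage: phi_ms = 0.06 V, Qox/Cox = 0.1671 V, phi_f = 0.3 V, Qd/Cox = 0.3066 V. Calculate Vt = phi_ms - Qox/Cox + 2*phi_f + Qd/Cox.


Step 1: Vt = phi_ms - Qox/Cox + 2*phi_f + Qd/Cox
Step 2: Vt = 0.06 - 0.1671 + 2*0.3 + 0.3066
Step 3: Vt = 0.06 - 0.1671 + 0.6 + 0.3066
Step 4: Vt = 0.7995 V

0.7995


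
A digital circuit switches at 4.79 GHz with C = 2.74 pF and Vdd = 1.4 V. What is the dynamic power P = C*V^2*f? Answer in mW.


Step 1: V^2 = 1.4^2 = 1.96 V^2
Step 2: P = C*V^2*f = 2.74e-12 F * 1.96 * 4.79e9 Hz
Step 3: P = 2.5724216e-02 W
Step 4: P = 25.724 mW

25.724


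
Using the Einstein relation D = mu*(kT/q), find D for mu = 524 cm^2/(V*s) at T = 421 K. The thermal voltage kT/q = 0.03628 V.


Step 1: D = mu * (kT/q)
Step 2: D = 524 * 0.03628
Step 3: D = 19.01 cm^2/s

19.01


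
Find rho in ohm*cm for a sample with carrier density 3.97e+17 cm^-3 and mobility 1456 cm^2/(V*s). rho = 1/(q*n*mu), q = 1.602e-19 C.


Step 1: sigma = q * n * mu = 1.602e-19 * 3.97e+17 * 1456 = 9.26007e+01 S/cm
Step 2: rho = 1 / sigma = 1 / 9.26007e+01 = 0.0108 ohm*cm

0.0108


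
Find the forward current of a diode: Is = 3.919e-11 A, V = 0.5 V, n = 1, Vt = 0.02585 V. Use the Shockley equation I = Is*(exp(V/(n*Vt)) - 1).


Step 1: V/(n*Vt) = 0.5/(1*0.02585) = 19.3424
Step 2: exp(19.3424) = 2.5136e+08
Step 3: I = 3.919e-11 * (2.5136e+08 - 1) = 9.85e-03 A

9.85e-03


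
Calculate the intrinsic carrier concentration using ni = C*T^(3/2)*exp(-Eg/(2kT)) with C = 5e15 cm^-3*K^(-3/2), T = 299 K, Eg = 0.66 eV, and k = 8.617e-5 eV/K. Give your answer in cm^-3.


Step 1: Compute kT = 8.617e-5 * 299 = 0.02576483 eV
Step 2: Exponent = -Eg/(2kT) = -0.66/(2*0.02576483) = -12.80816
Step 3: T^(3/2) = 299^1.5 = 5170.19
Step 4: ni = 5e15 * 5170.19 * exp(-12.80816) = 7.08e+13 cm^-3

7.08e+13


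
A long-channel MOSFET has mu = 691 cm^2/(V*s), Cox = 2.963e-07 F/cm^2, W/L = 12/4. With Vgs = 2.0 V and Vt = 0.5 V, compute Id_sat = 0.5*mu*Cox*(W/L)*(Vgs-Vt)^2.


Step 1: Overdrive voltage Vov = Vgs - Vt = 2.0 - 0.5 = 1.5 V
Step 2: W/L = 12/4 = 3
Step 3: Id = 0.5 * 691 * 2.963e-07 * 3 * 1.5^2
Step 4: Id = 6.91e-04 A

6.91e-04


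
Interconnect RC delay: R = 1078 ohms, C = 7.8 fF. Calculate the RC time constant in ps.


Step 1: tau = R * C
Step 2: tau = 1078 * 7.8 fF = 1078 * 7.8e-15 F
Step 3: tau = 8.4084e-12 s = 8.4084 ps

8.4084


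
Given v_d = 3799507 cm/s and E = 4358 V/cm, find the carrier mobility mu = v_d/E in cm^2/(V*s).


Step 1: mu = v_d / E
Step 2: mu = 3799507 / 4358
Step 3: mu = 871.85 cm^2/(V*s)

871.85


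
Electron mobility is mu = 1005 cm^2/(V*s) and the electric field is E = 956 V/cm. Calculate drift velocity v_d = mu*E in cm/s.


Step 1: v_d = mu * E
Step 2: v_d = 1005 * 956 = 960780
Step 3: v_d = 9.61e+05 cm/s

9.61e+05


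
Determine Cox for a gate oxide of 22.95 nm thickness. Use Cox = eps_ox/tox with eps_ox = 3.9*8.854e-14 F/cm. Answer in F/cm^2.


Step 1: eps_ox = 3.9 * 8.854e-14 = 3.45306e-13 F/cm
Step 2: tox in cm = 22.95 nm * 1e-7 = 2.2950e-06 cm
Step 3: Cox = 3.45306e-13 / 2.2950e-06 = 1.50e-07 F/cm^2

1.50e-07


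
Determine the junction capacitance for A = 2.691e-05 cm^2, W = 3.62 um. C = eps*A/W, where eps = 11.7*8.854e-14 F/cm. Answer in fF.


Step 1: eps_Si = 11.7 * 8.854e-14 = 1.035918e-12 F/cm
Step 2: W in cm = 3.62 * 1e-4 = 3.62e-04 cm
Step 3: C = 1.035918e-12 * 2.691e-05 / 3.62e-04 = 7.700705e-14 F
Step 4: C = 77.01 fF

77.01


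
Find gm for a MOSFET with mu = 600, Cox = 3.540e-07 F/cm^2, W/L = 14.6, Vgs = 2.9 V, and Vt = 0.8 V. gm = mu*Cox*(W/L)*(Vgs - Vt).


Step 1: Vov = Vgs - Vt = 2.9 - 0.8 = 2.1 V
Step 2: gm = mu * Cox * (W/L) * Vov
Step 3: gm = 600 * 3.540e-07 * 14.6 * 2.1 = 6.51e-03 S

6.51e-03


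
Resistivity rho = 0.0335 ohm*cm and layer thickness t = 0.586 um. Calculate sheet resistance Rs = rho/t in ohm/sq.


Step 1: Convert thickness to cm: t = 0.586 um = 5.8600e-05 cm
Step 2: Rs = rho / t = 0.0335 / 5.8600e-05
Step 3: Rs = 571.7 ohm/sq

571.7


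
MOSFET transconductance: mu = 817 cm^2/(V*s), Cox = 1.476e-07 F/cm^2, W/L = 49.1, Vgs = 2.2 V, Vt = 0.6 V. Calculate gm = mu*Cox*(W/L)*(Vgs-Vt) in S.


Step 1: Vov = Vgs - Vt = 2.2 - 0.6 = 1.6 V
Step 2: gm = mu * Cox * (W/L) * Vov
Step 3: gm = 817 * 1.476e-07 * 49.1 * 1.6 = 9.47e-03 S

9.47e-03


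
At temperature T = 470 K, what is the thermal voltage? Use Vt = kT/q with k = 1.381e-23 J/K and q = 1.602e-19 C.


Step 1: kT = 1.381e-23 * 470 = 6.4907e-21 J
Step 2: Vt = kT/q = 6.4907e-21 / 1.602e-19
Step 3: Vt = 0.04052 V

0.04052


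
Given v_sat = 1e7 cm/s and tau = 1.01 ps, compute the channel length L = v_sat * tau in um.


Step 1: tau in seconds = 1.01 ps * 1e-12 = 1.0100e-12 s
Step 2: L = v_sat * tau = 1e7 * 1.0100e-12 = 1.0100e-05 cm
Step 3: L in um = 1.0100e-05 * 1e4 = 0.101 um

0.101


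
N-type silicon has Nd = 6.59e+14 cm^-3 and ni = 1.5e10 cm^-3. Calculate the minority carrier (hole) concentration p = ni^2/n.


Step 1: Since Nd >> ni, n ≈ Nd = 6.59e+14 cm^-3
Step 2: p = ni^2 / n = (1.5e10)^2 / 6.59e+14
Step 3: p = 2.25e20 / 6.59e+14 = 3.41e+05 cm^-3

3.41e+05


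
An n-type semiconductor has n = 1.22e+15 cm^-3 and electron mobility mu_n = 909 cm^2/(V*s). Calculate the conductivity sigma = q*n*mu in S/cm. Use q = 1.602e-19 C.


Step 1: sigma = q * n * mu
Step 2: sigma = 1.602e-19 * 1.22e+15 * 909
Step 3: sigma = 1.777e-01 S/cm

1.777e-01


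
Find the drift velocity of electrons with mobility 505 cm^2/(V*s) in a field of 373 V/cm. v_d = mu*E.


Step 1: v_d = mu * E
Step 2: v_d = 505 * 373 = 188365
Step 3: v_d = 1.88e+05 cm/s

1.88e+05


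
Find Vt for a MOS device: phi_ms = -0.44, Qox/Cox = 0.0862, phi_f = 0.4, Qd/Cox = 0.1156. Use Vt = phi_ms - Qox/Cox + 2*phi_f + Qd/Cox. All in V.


Step 1: Vt = phi_ms - Qox/Cox + 2*phi_f + Qd/Cox
Step 2: Vt = -0.44 - 0.0862 + 2*0.4 + 0.1156
Step 3: Vt = -0.44 - 0.0862 + 0.8 + 0.1156
Step 4: Vt = 0.3894 V

0.3894


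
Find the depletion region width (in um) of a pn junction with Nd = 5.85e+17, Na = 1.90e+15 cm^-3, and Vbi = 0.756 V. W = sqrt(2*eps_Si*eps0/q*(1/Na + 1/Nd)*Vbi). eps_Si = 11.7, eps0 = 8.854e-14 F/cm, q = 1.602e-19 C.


Step 1: 1/Na + 1/Nd = 1/1.90e+15 + 1/5.85e+17 = 5.28025e-16
Step 2: 2*eps*eps0/q = 2*11.7*8.854e-14/1.602e-19 = 1.293281e+07
Step 3: W^2 = 1.293281e+07 * 5.28025e-16 * 0.756 = 5.16261e-09
Step 4: W = sqrt(5.16261e-09) = 7.185e-05 cm = 0.7185 um

0.7185


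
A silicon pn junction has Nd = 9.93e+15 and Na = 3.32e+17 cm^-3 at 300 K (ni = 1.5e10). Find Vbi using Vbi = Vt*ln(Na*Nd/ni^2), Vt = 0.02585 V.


Step 1: Compute Na*Nd/ni^2 = 3.32e+17 * 9.93e+15 / (1.5e10)^2 = 1.4652e+13
Step 2: ln(1.4652e+13) = 30.3156
Step 3: Vbi = 0.02585 * 30.3156 = 0.784 V

0.784


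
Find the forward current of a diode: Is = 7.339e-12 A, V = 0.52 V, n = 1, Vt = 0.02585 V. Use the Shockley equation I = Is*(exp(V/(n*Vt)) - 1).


Step 1: V/(n*Vt) = 0.52/(1*0.02585) = 20.1161
Step 2: exp(20.1161) = 5.4489e+08
Step 3: I = 7.339e-12 * (5.4489e+08 - 1) = 4.00e-03 A

4.00e-03


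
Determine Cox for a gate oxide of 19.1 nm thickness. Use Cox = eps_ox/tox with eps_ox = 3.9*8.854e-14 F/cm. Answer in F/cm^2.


Step 1: eps_ox = 3.9 * 8.854e-14 = 3.45306e-13 F/cm
Step 2: tox in cm = 19.1 nm * 1e-7 = 1.9100e-06 cm
Step 3: Cox = 3.45306e-13 / 1.9100e-06 = 1.81e-07 F/cm^2

1.81e-07


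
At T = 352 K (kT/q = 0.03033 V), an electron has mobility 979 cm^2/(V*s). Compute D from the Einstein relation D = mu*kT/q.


Step 1: D = mu * (kT/q)
Step 2: D = 979 * 0.03033
Step 3: D = 29.69 cm^2/s

29.69


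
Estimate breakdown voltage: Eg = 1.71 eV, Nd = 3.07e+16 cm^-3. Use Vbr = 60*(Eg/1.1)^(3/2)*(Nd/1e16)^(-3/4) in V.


Step 1: Eg/1.1 = 1.71/1.1 = 1.554545
Step 2: (Eg/1.1)^1.5 = 1.554545^1.5 = 1.938228
Step 3: (Nd/1e16)^(-0.75) = (3.07)^(-0.75) = 0.431168
Step 4: Vbr = 60 * 1.938228 * 0.431168 = 50.1 V

50.1


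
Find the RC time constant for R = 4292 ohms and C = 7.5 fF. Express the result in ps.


Step 1: tau = R * C
Step 2: tau = 4292 * 7.5 fF = 4292 * 7.5e-15 F
Step 3: tau = 3.219e-11 s = 32.19 ps

32.19


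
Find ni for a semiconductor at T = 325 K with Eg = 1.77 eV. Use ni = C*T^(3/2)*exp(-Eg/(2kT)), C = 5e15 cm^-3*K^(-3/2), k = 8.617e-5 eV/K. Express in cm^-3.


Step 1: Compute kT = 8.617e-5 * 325 = 0.02800525 eV
Step 2: Exponent = -Eg/(2kT) = -1.77/(2*0.02800525) = -31.60122
Step 3: T^(3/2) = 325^1.5 = 5859.02
Step 4: ni = 5e15 * 5859.02 * exp(-31.60122) = 5.53e+05 cm^-3

5.53e+05


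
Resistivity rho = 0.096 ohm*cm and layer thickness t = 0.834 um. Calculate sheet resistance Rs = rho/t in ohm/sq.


Step 1: Convert thickness to cm: t = 0.834 um = 8.3400e-05 cm
Step 2: Rs = rho / t = 0.096 / 8.3400e-05
Step 3: Rs = 1151.1 ohm/sq

1151.1


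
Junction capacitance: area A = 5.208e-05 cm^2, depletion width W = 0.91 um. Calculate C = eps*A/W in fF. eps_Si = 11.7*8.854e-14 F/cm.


Step 1: eps_Si = 11.7 * 8.854e-14 = 1.035918e-12 F/cm
Step 2: W in cm = 0.91 * 1e-4 = 9.10e-05 cm
Step 3: C = 1.035918e-12 * 5.208e-05 / 9.10e-05 = 5.928638e-13 F
Step 4: C = 592.86 fF

592.86


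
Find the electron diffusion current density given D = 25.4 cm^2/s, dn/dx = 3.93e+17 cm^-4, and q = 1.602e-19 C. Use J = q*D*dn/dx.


Step 1: J = q * D * (dn/dx)
Step 2: J = 1.602e-19 * 25.4 * 3.93e+17
Step 3: J = 1.60e+00 A/cm^2

1.60e+00


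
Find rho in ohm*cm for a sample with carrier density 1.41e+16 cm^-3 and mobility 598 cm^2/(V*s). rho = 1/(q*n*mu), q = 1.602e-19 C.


Step 1: sigma = q * n * mu = 1.602e-19 * 1.41e+16 * 598 = 1.35077e+00 S/cm
Step 2: rho = 1 / sigma = 1 / 1.35077e+00 = 0.7403 ohm*cm

0.7403


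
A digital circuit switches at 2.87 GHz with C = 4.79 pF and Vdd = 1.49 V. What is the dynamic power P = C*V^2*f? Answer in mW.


Step 1: V^2 = 1.49^2 = 2.2201 V^2
Step 2: P = C*V^2*f = 4.79e-12 F * 2.2201 * 2.87e9 Hz
Step 3: P = 3.052038073e-02 W
Step 4: P = 30.52 mW

30.52


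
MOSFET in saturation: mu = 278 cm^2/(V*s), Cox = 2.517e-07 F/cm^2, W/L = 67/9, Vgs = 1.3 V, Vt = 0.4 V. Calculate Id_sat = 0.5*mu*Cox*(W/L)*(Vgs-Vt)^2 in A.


Step 1: Overdrive voltage Vov = Vgs - Vt = 1.3 - 0.4 = 0.9 V
Step 2: W/L = 67/9 = 7.44444
Step 3: Id = 0.5 * 278 * 2.517e-07 * 7.44444 * 0.9^2
Step 4: Id = 2.11e-04 A

2.11e-04


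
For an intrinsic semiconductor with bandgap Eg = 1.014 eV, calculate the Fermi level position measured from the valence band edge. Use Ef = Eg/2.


Step 1: For an intrinsic semiconductor, the Fermi level sits at midgap.
Step 2: Ef = Eg / 2 = 1.014 / 2 = 0.507 eV

0.507


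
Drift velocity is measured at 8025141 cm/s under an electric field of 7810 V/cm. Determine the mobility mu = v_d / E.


Step 1: mu = v_d / E
Step 2: mu = 8025141 / 7810
Step 3: mu = 1027.55 cm^2/(V*s)

1027.55


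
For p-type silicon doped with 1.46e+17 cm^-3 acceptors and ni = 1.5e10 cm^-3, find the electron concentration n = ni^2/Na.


Step 1: Majority hole concentration p ≈ Na = 1.46e+17 cm^-3
Step 2: n = ni^2 / Na = (1.5e10)^2 / 1.46e+17
Step 3: n = 1.54e+03 cm^-3

1.54e+03


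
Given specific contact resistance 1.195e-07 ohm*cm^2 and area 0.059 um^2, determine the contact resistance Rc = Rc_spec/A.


Step 1: Convert area to cm^2: 0.059 um^2 = 5.9000e-10 cm^2
Step 2: Rc = Rc_spec / A = 1.195e-07 / 5.9000e-10
Step 3: Rc = 2.03e+02 ohms

2.03e+02


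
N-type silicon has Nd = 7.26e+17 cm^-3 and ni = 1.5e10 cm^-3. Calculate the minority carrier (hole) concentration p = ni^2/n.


Step 1: Since Nd >> ni, n ≈ Nd = 7.26e+17 cm^-3
Step 2: p = ni^2 / n = (1.5e10)^2 / 7.26e+17
Step 3: p = 2.25e20 / 7.26e+17 = 3.10e+02 cm^-3

3.10e+02


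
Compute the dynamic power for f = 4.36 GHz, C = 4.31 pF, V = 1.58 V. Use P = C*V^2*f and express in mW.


Step 1: V^2 = 1.58^2 = 2.4964 V^2
Step 2: P = C*V^2*f = 4.31e-12 F * 2.4964 * 4.36e9 Hz
Step 3: P = 4.691135024e-02 W
Step 4: P = 46.911 mW

46.911


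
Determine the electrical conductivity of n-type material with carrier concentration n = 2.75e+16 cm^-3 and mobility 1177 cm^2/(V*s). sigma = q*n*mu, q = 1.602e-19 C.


Step 1: sigma = q * n * mu
Step 2: sigma = 1.602e-19 * 2.75e+16 * 1177
Step 3: sigma = 5.185e+00 S/cm

5.185e+00


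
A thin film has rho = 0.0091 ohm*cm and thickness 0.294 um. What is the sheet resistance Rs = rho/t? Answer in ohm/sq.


Step 1: Convert thickness to cm: t = 0.294 um = 2.9400e-05 cm
Step 2: Rs = rho / t = 0.0091 / 2.9400e-05
Step 3: Rs = 309.5 ohm/sq

309.5


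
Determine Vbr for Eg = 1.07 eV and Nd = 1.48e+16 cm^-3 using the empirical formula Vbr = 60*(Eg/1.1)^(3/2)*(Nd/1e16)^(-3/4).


Step 1: Eg/1.1 = 1.07/1.1 = 0.972727
Step 2: (Eg/1.1)^1.5 = 0.972727^1.5 = 0.959371
Step 3: (Nd/1e16)^(-0.75) = (1.48)^(-0.75) = 0.745253
Step 4: Vbr = 60 * 0.959371 * 0.745253 = 42.9 V

42.9


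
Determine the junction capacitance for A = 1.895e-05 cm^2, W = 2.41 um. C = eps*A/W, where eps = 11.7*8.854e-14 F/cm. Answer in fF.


Step 1: eps_Si = 11.7 * 8.854e-14 = 1.035918e-12 F/cm
Step 2: W in cm = 2.41 * 1e-4 = 2.41e-04 cm
Step 3: C = 1.035918e-12 * 1.895e-05 / 2.41e-04 = 8.145496e-14 F
Step 4: C = 81.45 fF

81.45
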